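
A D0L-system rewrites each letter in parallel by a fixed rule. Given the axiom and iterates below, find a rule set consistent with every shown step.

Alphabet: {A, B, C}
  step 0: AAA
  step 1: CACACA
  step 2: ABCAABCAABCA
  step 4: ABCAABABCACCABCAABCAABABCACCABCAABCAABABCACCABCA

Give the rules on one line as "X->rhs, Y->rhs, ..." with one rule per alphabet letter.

  step 1 ⇒ step 2: CACACA ⇒ AB·CA·AB·CA·AB·CA
    A ↦ CA
    C ↦ AB
    B ↦ CC  (constrained at step 2)

A->CA, B->CC, C->AB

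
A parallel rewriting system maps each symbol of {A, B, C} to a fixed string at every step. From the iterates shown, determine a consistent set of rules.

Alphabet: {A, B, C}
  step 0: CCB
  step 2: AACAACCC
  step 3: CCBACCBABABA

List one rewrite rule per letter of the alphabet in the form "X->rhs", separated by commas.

  step 2 ⇒ step 3: AACAACCC ⇒ C·C·BA·C·C·BA·BA·BA
    A ↦ C
    C ↦ BA
    B ↦ AA  (constrained at step 0)

A->C, B->AA, C->BA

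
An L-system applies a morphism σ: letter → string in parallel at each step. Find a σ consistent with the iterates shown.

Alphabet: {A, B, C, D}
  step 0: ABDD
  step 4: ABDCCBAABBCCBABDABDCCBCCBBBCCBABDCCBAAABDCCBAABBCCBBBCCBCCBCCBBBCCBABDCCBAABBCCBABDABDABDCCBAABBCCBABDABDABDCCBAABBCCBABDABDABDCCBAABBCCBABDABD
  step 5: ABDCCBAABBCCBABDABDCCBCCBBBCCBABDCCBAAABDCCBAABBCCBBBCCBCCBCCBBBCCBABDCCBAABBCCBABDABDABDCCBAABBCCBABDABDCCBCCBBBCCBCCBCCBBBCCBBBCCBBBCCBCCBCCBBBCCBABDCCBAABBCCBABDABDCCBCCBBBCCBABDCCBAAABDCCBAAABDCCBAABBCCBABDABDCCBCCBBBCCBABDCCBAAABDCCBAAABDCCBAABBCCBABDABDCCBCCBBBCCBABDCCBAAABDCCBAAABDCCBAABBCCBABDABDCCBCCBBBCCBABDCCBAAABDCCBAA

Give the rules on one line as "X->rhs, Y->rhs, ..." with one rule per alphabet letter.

  step 4 ⇒ step 5: ABDCCBAABBCCBABDABDCCBCCBBBCCBABDCCBAAABDCCBAABBCCBBBCCBCCBCCBBBCCBABDCCBAABBCCBABDABDABDCCBAABBCCBABDABDABDCCBAABBCCBABDABDABDCCBAABBCCBABDABD ⇒ ABD·CCB·AA·B·B·CCB·ABD·ABD·CCB·CCB·B·B·CCB·ABD·CCB·AA·ABD·CCB·AA·B·B·CCB·B·B·CCB·CCB·CCB·B·B·CCB·ABD·CCB·AA·B·B·CCB·ABD·ABD·ABD·CCB·AA·B·B·CCB·ABD·ABD·CCB·CCB·B·B·CCB·CCB·CCB·B·B·CCB·B·B·CCB·B·B·CCB·CCB·CCB·B·B·CCB·ABD·CCB·AA·B·B·CCB·ABD·ABD·CCB·CCB·B·B·CCB·ABD·CCB·AA·ABD·CCB·AA·ABD·CCB·AA·B·B·CCB·ABD·ABD·CCB·CCB·B·B·CCB·ABD·CCB·AA·ABD·CCB·AA·ABD·CCB·AA·B·B·CCB·ABD·ABD·CCB·CCB·B·B·CCB·ABD·CCB·AA·ABD·CCB·AA·ABD·CCB·AA·B·B·CCB·ABD·ABD·CCB·CCB·B·B·CCB·ABD·CCB·AA·ABD·CCB·AA
    A ↦ ABD
    B ↦ CCB
    C ↦ B
    D ↦ AA

A->ABD, B->CCB, C->B, D->AA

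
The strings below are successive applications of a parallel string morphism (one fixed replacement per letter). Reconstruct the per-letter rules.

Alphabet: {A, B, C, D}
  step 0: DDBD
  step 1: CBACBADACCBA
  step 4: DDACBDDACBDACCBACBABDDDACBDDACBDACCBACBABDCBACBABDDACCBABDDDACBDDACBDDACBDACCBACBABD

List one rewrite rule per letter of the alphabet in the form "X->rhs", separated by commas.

  step 0 ⇒ step 1: DDBD ⇒ CBA·CBA·DAC·CBA
    B ↦ DAC
    D ↦ CBA
    A ↦ B  (constrained at step 1)
    C ↦ D  (constrained at step 1)

A->B, B->DAC, C->D, D->CBA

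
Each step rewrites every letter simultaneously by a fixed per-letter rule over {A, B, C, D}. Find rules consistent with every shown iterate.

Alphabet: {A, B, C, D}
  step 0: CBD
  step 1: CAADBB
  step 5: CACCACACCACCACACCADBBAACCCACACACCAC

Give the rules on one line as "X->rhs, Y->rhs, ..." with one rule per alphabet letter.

A->C, B->A, C->CA, D->DBB

  step 0 ⇒ step 1: CBD ⇒ CA·A·DBB
    B ↦ A
    C ↦ CA
    D ↦ DBB
    A ↦ C  (constrained at step 1)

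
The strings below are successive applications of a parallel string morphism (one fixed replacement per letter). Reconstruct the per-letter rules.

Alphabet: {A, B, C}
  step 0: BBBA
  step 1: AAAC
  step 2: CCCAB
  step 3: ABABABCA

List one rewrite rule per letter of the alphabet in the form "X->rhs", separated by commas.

  step 2 ⇒ step 3: CCCAB ⇒ AB·AB·AB·C·A
    A ↦ C
    B ↦ A
    C ↦ AB

A->C, B->A, C->AB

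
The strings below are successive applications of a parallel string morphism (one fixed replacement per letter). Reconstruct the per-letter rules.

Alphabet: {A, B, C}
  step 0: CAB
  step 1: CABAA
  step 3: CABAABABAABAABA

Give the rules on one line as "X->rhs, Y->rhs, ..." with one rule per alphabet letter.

  step 0 ⇒ step 1: CAB ⇒ CA·BA·A
    A ↦ BA
    B ↦ A
    C ↦ CA

A->BA, B->A, C->CA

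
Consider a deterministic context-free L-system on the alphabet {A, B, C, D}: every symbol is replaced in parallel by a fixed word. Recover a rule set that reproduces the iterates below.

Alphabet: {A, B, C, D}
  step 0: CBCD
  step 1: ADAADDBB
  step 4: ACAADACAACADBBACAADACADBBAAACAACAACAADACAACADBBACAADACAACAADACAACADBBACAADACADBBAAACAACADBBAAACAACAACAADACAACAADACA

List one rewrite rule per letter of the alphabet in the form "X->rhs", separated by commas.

A->ACA, B->A, C->AD, D->DBB

  step 0 ⇒ step 1: CBCD ⇒ AD·A·AD·DBB
    B ↦ A
    C ↦ AD
    D ↦ DBB
    A ↦ ACA  (constrained at step 1)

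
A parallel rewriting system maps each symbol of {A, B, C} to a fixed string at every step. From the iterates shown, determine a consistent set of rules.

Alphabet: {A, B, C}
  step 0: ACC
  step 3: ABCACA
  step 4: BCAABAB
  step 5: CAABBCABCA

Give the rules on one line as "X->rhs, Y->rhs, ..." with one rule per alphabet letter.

A->B, B->CA, C->A

  step 4 ⇒ step 5: BCAABAB ⇒ CA·A·B·B·CA·B·CA
    A ↦ B
    B ↦ CA
    C ↦ A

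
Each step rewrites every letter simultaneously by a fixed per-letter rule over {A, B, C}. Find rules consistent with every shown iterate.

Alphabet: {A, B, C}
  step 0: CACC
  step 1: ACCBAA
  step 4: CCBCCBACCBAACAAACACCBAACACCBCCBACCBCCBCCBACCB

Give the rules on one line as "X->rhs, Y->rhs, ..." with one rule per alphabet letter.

  step 0 ⇒ step 1: CACC ⇒ A·CCB·A·A
    A ↦ CCB
    C ↦ A
    B ↦ CA  (constrained at step 1)

A->CCB, B->CA, C->A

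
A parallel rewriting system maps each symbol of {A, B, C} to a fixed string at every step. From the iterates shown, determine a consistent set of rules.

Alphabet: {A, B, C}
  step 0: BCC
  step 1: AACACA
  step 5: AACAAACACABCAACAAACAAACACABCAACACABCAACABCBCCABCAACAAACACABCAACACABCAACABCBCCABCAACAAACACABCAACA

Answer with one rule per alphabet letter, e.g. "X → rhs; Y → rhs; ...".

  step 0 ⇒ step 1: BCC ⇒ AA·CA·CA
    B ↦ AA
    C ↦ CA
    A ↦ BC  (constrained at step 1)

A->BC, B->AA, C->CA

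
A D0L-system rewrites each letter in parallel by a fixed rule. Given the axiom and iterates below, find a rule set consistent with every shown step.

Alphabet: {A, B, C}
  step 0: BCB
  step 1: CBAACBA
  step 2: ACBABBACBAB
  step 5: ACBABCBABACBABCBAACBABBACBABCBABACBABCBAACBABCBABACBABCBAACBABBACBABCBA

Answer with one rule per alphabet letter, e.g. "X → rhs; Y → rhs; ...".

  step 1 ⇒ step 2: CBAACBA ⇒ A·CBA·B·B·A·CBA·B
    A ↦ B
    B ↦ CBA
    C ↦ A

A->B, B->CBA, C->A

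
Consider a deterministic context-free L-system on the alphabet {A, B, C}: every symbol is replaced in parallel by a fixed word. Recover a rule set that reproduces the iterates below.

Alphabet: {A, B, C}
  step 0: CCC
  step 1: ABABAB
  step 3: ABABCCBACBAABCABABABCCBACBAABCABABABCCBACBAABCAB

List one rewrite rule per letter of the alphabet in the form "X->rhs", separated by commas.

A->CBA, B->ABC, C->AB

  step 0 ⇒ step 1: CCC ⇒ AB·AB·AB
    C ↦ AB
    A ↦ CBA  (constrained at step 1)
    B ↦ ABC  (constrained at step 1)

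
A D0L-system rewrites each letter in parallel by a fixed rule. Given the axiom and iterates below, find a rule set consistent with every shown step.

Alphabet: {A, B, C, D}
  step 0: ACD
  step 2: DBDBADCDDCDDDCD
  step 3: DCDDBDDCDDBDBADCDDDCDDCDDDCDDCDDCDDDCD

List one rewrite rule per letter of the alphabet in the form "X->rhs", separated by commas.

A->BA, B->DBD, C->D, D->DCD

  step 2 ⇒ step 3: DBDBADCDDCDDDCD ⇒ DCD·DBD·DCD·DBD·BA·DCD·D·DCD·DCD·D·DCD·DCD·DCD·D·DCD
    A ↦ BA
    B ↦ DBD
    C ↦ D
    D ↦ DCD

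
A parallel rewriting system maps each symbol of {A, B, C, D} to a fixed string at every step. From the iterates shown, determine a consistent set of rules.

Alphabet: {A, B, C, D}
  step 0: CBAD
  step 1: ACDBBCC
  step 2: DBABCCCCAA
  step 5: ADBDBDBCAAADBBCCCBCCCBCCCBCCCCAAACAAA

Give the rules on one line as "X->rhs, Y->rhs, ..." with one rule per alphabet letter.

  step 1 ⇒ step 2: ACDBBCC ⇒ DB·A·BCC·C·C·A·A
    A ↦ DB
    B ↦ C
    C ↦ A
    D ↦ BCC

A->DB, B->C, C->A, D->BCC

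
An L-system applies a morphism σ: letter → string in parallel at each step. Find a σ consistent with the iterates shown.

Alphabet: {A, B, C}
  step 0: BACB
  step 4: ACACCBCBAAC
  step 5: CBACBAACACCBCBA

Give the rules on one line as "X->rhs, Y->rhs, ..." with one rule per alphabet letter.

  step 4 ⇒ step 5: ACACCBCBAAC ⇒ CB·A·CB·A·A·C·A·C·CB·CB·A
    A ↦ CB
    B ↦ C
    C ↦ A

A->CB, B->C, C->A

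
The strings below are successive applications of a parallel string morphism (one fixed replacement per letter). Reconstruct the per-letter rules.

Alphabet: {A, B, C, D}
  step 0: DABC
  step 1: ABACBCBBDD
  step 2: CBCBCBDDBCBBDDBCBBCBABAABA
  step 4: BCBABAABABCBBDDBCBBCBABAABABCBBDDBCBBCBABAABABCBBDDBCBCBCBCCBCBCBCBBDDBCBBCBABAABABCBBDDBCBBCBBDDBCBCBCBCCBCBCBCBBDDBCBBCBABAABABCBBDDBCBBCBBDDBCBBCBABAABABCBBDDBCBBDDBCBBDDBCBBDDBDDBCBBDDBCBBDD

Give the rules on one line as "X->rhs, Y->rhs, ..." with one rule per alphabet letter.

  step 1 ⇒ step 2: ABACBCBBDD ⇒ C·BCB·C·BDD·BCB·BDD·BCB·BCB·ABA·ABA
    A ↦ C
    B ↦ BCB
    C ↦ BDD
    D ↦ ABA

A->C, B->BCB, C->BDD, D->ABA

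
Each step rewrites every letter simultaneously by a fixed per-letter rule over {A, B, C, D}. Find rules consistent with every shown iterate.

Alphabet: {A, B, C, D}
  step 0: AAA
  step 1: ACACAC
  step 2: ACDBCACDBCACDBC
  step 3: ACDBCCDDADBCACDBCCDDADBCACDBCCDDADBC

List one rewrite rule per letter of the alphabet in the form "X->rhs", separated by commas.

A->AC, B->A, C->DBC, D->CDD

  step 2 ⇒ step 3: ACDBCACDBCACDBC ⇒ AC·DBC·CDD·A·DBC·AC·DBC·CDD·A·DBC·AC·DBC·CDD·A·DBC
    A ↦ AC
    B ↦ A
    C ↦ DBC
    D ↦ CDD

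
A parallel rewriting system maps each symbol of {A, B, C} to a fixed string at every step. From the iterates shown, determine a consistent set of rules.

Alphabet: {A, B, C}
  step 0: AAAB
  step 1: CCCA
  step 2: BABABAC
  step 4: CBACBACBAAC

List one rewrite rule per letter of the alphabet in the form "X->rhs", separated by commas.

A->C, B->A, C->BA

  step 1 ⇒ step 2: CCCA ⇒ BA·BA·BA·C
    A ↦ C
    C ↦ BA
  step 0 ⇒ step 1: AAAB ⇒ C·C·C·A
    B ↦ A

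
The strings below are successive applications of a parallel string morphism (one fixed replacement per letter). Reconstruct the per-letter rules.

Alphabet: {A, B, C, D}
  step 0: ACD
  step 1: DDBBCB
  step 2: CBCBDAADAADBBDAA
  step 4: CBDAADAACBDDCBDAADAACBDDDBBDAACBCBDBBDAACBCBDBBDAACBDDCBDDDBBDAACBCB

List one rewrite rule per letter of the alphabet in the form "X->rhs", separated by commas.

  step 1 ⇒ step 2: DDBBCB ⇒ CB·CB·DAA·DAA·DBB·DAA
    B ↦ DAA
    C ↦ DBB
    D ↦ CB
  step 0 ⇒ step 1: ACD ⇒ D·DBB·CB
    A ↦ D

A->D, B->DAA, C->DBB, D->CB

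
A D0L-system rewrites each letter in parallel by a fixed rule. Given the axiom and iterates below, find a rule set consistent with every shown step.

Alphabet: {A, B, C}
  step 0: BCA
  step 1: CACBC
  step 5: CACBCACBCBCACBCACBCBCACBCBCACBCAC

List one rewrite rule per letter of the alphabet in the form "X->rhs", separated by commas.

A->C, B->CAC, C->B

  step 0 ⇒ step 1: BCA ⇒ CAC·B·C
    A ↦ C
    B ↦ CAC
    C ↦ B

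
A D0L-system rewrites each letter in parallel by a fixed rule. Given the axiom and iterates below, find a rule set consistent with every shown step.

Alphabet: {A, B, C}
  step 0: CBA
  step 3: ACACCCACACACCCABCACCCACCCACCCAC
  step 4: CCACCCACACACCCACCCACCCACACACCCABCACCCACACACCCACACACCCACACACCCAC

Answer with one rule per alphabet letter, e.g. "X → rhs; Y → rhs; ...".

  step 3 ⇒ step 4: ACACCCACACACCCABCACCCACCCACCCAC ⇒ CC·AC·CC·AC·AC·AC·CC·AC·CC·AC·CC·AC·AC·AC·CC·ABC·AC·CC·AC·AC·AC·CC·AC·AC·AC·CC·AC·AC·AC·CC·AC
    A ↦ CC
    B ↦ ABC
    C ↦ AC

A->CC, B->ABC, C->AC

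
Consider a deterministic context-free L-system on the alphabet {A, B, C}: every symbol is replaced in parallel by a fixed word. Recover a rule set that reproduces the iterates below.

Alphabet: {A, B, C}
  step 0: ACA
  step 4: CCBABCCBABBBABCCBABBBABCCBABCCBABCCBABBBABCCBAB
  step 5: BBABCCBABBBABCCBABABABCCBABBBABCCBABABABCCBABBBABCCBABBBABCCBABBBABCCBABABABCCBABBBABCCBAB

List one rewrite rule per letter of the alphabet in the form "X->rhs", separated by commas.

  step 4 ⇒ step 5: CCBABCCBABBBABCCBABBBABCCBABCCBABCCBABBBABCCBAB ⇒ B·B·AB·CCB·AB·B·B·AB·CCB·AB·AB·AB·CCB·AB·B·B·AB·CCB·AB·AB·AB·CCB·AB·B·B·AB·CCB·AB·B·B·AB·CCB·AB·B·B·AB·CCB·AB·AB·AB·CCB·AB·B·B·AB·CCB·AB
    A ↦ CCB
    B ↦ AB
    C ↦ B

A->CCB, B->AB, C->B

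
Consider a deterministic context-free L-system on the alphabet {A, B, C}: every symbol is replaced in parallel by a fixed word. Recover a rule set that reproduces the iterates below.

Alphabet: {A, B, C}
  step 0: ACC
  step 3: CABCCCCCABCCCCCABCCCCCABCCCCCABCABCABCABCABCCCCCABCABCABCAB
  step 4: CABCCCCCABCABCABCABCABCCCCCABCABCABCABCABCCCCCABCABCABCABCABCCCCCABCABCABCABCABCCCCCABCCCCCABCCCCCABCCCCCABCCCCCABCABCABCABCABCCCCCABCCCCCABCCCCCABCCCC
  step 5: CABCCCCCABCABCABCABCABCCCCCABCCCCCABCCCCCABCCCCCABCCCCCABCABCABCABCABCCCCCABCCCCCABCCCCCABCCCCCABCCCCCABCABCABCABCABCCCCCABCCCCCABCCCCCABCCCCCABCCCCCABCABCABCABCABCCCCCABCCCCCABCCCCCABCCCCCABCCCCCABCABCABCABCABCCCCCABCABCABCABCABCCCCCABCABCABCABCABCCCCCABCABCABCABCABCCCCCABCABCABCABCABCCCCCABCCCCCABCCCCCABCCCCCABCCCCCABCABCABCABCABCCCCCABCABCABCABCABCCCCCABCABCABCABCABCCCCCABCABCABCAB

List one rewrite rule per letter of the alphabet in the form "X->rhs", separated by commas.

A->CCC, B->C, C->CAB

  step 4 ⇒ step 5: CABCCCCCABCABCABCABCABCCCCCABCABCABCABCABCCCCCABCABCABCABCABCCCCCABCABCABCABCABCCCCCABCCCCCABCCCCCABCCCCCABCCCCCABCABCABCABCABCCCCCABCCCCCABCCCCCABCCCC ⇒ CAB·CCC·C·CAB·CAB·CAB·CAB·CAB·CCC·C·CAB·CCC·C·CAB·CCC·C·CAB·CCC·C·CAB·CCC·C·CAB·CAB·CAB·CAB·CAB·CCC·C·CAB·CCC·C·CAB·CCC·C·CAB·CCC·C·CAB·CCC·C·CAB·CAB·CAB·CAB·CAB·CCC·C·CAB·CCC·C·CAB·CCC·C·CAB·CCC·C·CAB·CCC·C·CAB·CAB·CAB·CAB·CAB·CCC·C·CAB·CCC·C·CAB·CCC·C·CAB·CCC·C·CAB·CCC·C·CAB·CAB·CAB·CAB·CAB·CCC·C·CAB·CAB·CAB·CAB·CAB·CCC·C·CAB·CAB·CAB·CAB·CAB·CCC·C·CAB·CAB·CAB·CAB·CAB·CCC·C·CAB·CAB·CAB·CAB·CAB·CCC·C·CAB·CCC·C·CAB·CCC·C·CAB·CCC·C·CAB·CCC·C·CAB·CAB·CAB·CAB·CAB·CCC·C·CAB·CAB·CAB·CAB·CAB·CCC·C·CAB·CAB·CAB·CAB·CAB·CCC·C·CAB·CAB·CAB·CAB
    A ↦ CCC
    B ↦ C
    C ↦ CAB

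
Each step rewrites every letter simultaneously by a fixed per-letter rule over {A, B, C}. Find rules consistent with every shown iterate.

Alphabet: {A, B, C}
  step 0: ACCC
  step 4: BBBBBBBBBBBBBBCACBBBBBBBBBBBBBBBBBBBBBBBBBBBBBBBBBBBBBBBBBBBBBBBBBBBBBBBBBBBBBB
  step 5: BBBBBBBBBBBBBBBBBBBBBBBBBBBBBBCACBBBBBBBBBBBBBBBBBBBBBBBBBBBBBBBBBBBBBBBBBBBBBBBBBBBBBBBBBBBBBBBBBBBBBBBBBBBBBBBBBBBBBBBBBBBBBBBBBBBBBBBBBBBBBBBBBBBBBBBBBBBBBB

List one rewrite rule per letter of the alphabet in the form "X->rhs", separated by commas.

A->CAC, B->BB, C->BB

  step 4 ⇒ step 5: BBBBBBBBBBBBBBCACBBBBBBBBBBBBBBBBBBBBBBBBBBBBBBBBBBBBBBBBBBBBBBBBBBBBBBBBBBBBBB ⇒ BB·BB·BB·BB·BB·BB·BB·BB·BB·BB·BB·BB·BB·BB·BB·CAC·BB·BB·BB·BB·BB·BB·BB·BB·BB·BB·BB·BB·BB·BB·BB·BB·BB·BB·BB·BB·BB·BB·BB·BB·BB·BB·BB·BB·BB·BB·BB·BB·BB·BB·BB·BB·BB·BB·BB·BB·BB·BB·BB·BB·BB·BB·BB·BB·BB·BB·BB·BB·BB·BB·BB·BB·BB·BB·BB·BB·BB·BB·BB
    A ↦ CAC
    B ↦ BB
    C ↦ BB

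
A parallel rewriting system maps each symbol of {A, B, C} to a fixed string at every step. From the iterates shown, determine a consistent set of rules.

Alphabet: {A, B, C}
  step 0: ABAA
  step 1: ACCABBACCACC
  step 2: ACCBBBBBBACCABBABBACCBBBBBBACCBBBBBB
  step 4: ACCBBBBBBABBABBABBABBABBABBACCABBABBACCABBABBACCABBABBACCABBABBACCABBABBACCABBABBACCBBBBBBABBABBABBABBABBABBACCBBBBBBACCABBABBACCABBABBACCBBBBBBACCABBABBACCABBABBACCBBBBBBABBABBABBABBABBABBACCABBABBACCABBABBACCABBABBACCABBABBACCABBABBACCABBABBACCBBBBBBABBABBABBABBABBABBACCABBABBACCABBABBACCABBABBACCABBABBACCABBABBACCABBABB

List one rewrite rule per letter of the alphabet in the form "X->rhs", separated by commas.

A->ACC, B->ABB, C->BBB

  step 1 ⇒ step 2: ACCABBACCACC ⇒ ACC·BBB·BBB·ACC·ABB·ABB·ACC·BBB·BBB·ACC·BBB·BBB
    A ↦ ACC
    B ↦ ABB
    C ↦ BBB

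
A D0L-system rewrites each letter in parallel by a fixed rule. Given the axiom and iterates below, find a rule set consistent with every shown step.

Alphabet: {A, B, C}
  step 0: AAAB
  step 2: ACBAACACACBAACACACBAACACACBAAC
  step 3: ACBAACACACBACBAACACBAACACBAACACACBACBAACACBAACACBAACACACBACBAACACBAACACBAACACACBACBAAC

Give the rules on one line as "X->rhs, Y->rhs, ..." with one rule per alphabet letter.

A->ACB, B->AC, C->AAC

  step 2 ⇒ step 3: ACBAACACACBAACACACBAACACACBAAC ⇒ ACB·AAC·AC·ACB·ACB·AAC·ACB·AAC·ACB·AAC·AC·ACB·ACB·AAC·ACB·AAC·ACB·AAC·AC·ACB·ACB·AAC·ACB·AAC·ACB·AAC·AC·ACB·ACB·AAC
    A ↦ ACB
    B ↦ AC
    C ↦ AAC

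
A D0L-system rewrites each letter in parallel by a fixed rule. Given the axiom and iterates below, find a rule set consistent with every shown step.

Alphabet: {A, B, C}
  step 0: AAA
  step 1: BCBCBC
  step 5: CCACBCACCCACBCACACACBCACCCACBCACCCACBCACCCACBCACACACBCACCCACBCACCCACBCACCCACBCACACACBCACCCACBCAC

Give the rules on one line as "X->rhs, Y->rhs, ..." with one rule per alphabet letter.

A->BC, B->CC, C->AC

  step 0 ⇒ step 1: AAA ⇒ BC·BC·BC
    A ↦ BC
    B ↦ CC  (constrained at step 1)
    C ↦ AC  (constrained at step 1)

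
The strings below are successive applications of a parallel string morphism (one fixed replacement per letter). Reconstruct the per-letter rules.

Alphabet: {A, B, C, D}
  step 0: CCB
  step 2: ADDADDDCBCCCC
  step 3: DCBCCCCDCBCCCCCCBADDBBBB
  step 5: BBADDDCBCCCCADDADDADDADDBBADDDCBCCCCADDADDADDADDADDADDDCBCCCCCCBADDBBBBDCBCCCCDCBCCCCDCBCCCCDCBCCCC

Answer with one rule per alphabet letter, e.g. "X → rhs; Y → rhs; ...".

  step 2 ⇒ step 3: ADDADDDCBCCCC ⇒ DCB·CC·CC·DCB·CC·CC·CC·B·ADD·B·B·B·B
    A ↦ DCB
    B ↦ ADD
    C ↦ B
    D ↦ CC

A->DCB, B->ADD, C->B, D->CC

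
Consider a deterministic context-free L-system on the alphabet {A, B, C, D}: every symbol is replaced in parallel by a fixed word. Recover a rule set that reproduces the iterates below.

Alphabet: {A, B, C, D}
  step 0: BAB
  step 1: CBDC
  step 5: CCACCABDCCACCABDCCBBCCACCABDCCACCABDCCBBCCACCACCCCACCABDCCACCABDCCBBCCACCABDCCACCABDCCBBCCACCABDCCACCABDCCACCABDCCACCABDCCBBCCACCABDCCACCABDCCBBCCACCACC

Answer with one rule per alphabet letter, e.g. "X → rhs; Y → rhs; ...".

A->BD, B->C, C->CCA, D->CBB

  step 0 ⇒ step 1: BAB ⇒ C·BD·C
    A ↦ BD
    B ↦ C
    C ↦ CCA  (constrained at step 1)
    D ↦ CBB  (constrained at step 1)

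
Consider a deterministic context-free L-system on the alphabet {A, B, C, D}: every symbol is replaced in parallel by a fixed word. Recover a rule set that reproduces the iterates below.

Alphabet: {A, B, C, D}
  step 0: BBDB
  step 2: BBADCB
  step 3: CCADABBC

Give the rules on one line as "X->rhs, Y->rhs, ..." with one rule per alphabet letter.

  step 2 ⇒ step 3: BBADCB ⇒ C·C·AD·AB·B·C
    A ↦ AD
    B ↦ C
    C ↦ B
    D ↦ AB

A->AD, B->C, C->B, D->AB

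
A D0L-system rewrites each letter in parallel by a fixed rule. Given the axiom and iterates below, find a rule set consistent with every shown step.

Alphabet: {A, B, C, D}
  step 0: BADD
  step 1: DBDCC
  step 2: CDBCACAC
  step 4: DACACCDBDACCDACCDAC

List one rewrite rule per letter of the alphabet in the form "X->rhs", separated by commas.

A->D, B->DB, C->AC, D->C

  step 1 ⇒ step 2: DBDCC ⇒ C·DB·C·AC·AC
    B ↦ DB
    C ↦ AC
    D ↦ C
  step 0 ⇒ step 1: BADD ⇒ DB·D·C·C
    A ↦ D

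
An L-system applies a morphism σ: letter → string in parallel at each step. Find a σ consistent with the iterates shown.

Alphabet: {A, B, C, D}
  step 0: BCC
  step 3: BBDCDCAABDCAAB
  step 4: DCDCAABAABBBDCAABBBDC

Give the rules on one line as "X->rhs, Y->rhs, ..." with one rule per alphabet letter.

A->B, B->DC, C->AB, D->A

  step 3 ⇒ step 4: BBDCDCAABDCAAB ⇒ DC·DC·A·AB·A·AB·B·B·DC·A·AB·B·B·DC
    A ↦ B
    B ↦ DC
    C ↦ AB
    D ↦ A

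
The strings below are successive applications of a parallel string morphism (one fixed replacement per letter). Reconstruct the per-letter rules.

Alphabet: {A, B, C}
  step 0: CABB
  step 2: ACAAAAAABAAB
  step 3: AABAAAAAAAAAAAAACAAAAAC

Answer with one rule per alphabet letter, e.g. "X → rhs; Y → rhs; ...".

A->AA, B->AC, C->B

  step 2 ⇒ step 3: ACAAAAAABAAB ⇒ AA·B·AA·AA·AA·AA·AA·AA·AC·AA·AA·AC
    A ↦ AA
    B ↦ AC
    C ↦ B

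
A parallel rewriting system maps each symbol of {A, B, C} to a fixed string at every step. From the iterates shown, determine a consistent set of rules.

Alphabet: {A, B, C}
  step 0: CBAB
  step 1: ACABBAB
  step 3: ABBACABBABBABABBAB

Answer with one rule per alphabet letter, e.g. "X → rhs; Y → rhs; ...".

  step 0 ⇒ step 1: CBAB ⇒ AC·AB·B·AB
    A ↦ B
    B ↦ AB
    C ↦ AC

A->B, B->AB, C->AC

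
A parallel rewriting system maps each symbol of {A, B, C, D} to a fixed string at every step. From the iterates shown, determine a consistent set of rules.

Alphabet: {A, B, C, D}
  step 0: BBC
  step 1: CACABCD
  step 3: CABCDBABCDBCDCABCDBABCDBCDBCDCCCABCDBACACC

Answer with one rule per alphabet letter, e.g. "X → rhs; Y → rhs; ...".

  step 0 ⇒ step 1: BBC ⇒ CA·CA·BCD
    B ↦ CA
    C ↦ BCD
    A ↦ CC  (constrained at step 1)
    D ↦ BA  (constrained at step 1)

A->CC, B->CA, C->BCD, D->BA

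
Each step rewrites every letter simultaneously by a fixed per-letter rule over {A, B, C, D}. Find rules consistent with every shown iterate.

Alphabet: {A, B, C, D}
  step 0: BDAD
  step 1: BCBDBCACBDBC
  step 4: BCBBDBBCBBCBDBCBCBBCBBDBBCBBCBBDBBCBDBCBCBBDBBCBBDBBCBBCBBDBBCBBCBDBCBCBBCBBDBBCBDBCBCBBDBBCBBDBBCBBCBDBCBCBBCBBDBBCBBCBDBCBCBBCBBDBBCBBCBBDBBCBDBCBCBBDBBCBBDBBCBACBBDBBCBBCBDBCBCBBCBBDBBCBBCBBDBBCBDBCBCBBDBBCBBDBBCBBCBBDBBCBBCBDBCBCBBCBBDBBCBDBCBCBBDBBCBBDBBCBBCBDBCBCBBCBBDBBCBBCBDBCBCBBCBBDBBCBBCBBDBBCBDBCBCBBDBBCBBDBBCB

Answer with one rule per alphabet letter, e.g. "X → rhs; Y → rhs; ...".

  step 0 ⇒ step 1: BDAD ⇒ BCB·DBC·ACB·DBC
    A ↦ ACB
    B ↦ BCB
    D ↦ DBC
    C ↦ BDB  (constrained at step 1)

A->ACB, B->BCB, C->BDB, D->DBC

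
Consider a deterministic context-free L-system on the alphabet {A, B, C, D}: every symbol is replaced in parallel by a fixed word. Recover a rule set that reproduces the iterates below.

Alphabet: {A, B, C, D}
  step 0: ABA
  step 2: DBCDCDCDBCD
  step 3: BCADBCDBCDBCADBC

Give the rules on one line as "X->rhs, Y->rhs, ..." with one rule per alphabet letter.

A->CDC, B->A, C->D, D->BC

  step 2 ⇒ step 3: DBCDCDCDBCD ⇒ BC·A·D·BC·D·BC·D·BC·A·D·BC
    B ↦ A
    C ↦ D
    D ↦ BC
    A ↦ CDC  (constrained at step 0)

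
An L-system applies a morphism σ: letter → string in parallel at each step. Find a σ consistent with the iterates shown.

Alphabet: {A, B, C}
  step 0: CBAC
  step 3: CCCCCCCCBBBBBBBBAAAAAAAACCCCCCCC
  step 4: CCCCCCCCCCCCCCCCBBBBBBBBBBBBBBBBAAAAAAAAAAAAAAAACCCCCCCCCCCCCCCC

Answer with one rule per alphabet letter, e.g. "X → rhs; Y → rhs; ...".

  step 3 ⇒ step 4: CCCCCCCCBBBBBBBBAAAAAAAACCCCCCCC ⇒ CC·CC·CC·CC·CC·CC·CC·CC·BB·BB·BB·BB·BB·BB·BB·BB·AA·AA·AA·AA·AA·AA·AA·AA·CC·CC·CC·CC·CC·CC·CC·CC
    A ↦ AA
    B ↦ BB
    C ↦ CC

A->AA, B->BB, C->CC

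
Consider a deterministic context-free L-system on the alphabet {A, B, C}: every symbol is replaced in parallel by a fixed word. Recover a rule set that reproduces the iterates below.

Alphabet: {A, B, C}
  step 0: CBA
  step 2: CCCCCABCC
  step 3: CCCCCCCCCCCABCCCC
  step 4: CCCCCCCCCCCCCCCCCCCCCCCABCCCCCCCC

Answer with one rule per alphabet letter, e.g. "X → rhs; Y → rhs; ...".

A->C, B->AB, C->CC

  step 3 ⇒ step 4: CCCCCCCCCCCABCCCC ⇒ CC·CC·CC·CC·CC·CC·CC·CC·CC·CC·CC·C·AB·CC·CC·CC·CC
    A ↦ C
    B ↦ AB
    C ↦ CC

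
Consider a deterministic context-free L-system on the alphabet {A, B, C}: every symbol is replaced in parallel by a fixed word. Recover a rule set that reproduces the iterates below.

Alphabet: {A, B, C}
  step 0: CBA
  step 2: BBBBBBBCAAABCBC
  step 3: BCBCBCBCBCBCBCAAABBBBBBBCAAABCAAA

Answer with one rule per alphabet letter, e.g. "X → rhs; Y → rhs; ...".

  step 2 ⇒ step 3: BBBBBBBCAAABCBC ⇒ BC·BC·BC·BC·BC·BC·BC·AAA·BB·BB·BB·BC·AAA·BC·AAA
    A ↦ BB
    B ↦ BC
    C ↦ AAA

A->BB, B->BC, C->AAA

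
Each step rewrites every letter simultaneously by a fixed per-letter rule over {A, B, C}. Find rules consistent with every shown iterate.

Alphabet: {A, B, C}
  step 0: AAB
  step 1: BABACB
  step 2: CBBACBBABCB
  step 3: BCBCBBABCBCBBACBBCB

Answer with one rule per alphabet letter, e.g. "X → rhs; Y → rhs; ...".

A->BA, B->CB, C->B

  step 2 ⇒ step 3: CBBACBBABCB ⇒ B·CB·CB·BA·B·CB·CB·BA·CB·B·CB
    A ↦ BA
    B ↦ CB
    C ↦ B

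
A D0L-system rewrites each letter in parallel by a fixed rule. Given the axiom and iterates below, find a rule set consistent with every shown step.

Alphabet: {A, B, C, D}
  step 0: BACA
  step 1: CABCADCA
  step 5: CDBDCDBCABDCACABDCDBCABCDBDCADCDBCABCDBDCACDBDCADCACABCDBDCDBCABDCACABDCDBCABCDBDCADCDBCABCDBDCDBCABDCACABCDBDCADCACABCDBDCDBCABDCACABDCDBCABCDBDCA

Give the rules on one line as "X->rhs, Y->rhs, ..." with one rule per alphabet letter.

A->CA, B->CAB, C->D, D->CDB

  step 0 ⇒ step 1: BACA ⇒ CAB·CA·D·CA
    A ↦ CA
    B ↦ CAB
    C ↦ D
    D ↦ CDB  (constrained at step 1)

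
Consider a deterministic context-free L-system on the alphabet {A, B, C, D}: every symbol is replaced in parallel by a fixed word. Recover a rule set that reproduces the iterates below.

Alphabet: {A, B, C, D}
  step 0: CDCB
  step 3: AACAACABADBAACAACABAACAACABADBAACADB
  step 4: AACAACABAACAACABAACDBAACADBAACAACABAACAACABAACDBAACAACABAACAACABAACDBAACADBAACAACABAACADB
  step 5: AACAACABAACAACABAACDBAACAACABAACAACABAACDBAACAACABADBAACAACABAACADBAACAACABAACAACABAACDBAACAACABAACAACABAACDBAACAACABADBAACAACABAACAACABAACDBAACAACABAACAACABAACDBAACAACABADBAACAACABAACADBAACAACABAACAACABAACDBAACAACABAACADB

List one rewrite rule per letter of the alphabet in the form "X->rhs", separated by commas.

A->AAC, B->DB, C->AB, D->A

  step 4 ⇒ step 5: AACAACABAACAACABAACDBAACADBAACAACABAACAACABAACDBAACAACABAACAACABAACDBAACADBAACAACABAACADB ⇒ AAC·AAC·AB·AAC·AAC·AB·AAC·DB·AAC·AAC·AB·AAC·AAC·AB·AAC·DB·AAC·AAC·AB·A·DB·AAC·AAC·AB·AAC·A·DB·AAC·AAC·AB·AAC·AAC·AB·AAC·DB·AAC·AAC·AB·AAC·AAC·AB·AAC·DB·AAC·AAC·AB·A·DB·AAC·AAC·AB·AAC·AAC·AB·AAC·DB·AAC·AAC·AB·AAC·AAC·AB·AAC·DB·AAC·AAC·AB·A·DB·AAC·AAC·AB·AAC·A·DB·AAC·AAC·AB·AAC·AAC·AB·AAC·DB·AAC·AAC·AB·AAC·A·DB
    A ↦ AAC
    B ↦ DB
    C ↦ AB
    D ↦ A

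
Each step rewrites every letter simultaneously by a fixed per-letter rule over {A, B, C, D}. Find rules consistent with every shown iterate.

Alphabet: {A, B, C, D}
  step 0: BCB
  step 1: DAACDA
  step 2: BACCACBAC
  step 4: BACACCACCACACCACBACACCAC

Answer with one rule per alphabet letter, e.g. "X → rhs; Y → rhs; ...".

A->C, B->DA, C->AC, D->BA

  step 1 ⇒ step 2: DAACDA ⇒ BA·C·C·AC·BA·C
    A ↦ C
    C ↦ AC
    D ↦ BA
  step 0 ⇒ step 1: BCB ⇒ DA·AC·DA
    B ↦ DA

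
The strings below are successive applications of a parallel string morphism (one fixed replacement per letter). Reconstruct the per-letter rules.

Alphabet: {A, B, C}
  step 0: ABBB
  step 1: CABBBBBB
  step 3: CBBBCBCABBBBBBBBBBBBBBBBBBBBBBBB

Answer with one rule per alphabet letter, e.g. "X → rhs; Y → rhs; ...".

A->CA, B->BB, C->CB

  step 0 ⇒ step 1: ABBB ⇒ CA·BB·BB·BB
    A ↦ CA
    B ↦ BB
    C ↦ CB  (constrained at step 1)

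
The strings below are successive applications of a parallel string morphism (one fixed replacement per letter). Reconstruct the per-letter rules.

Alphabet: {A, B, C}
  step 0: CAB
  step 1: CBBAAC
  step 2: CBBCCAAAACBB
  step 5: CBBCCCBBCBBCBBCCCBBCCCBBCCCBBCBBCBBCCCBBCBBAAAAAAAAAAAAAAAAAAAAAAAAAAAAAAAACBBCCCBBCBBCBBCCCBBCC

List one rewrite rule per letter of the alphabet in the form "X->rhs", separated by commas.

A->AA, B->C, C->CBB

  step 1 ⇒ step 2: CBBAAC ⇒ CBB·C·C·AA·AA·CBB
    A ↦ AA
    B ↦ C
    C ↦ CBB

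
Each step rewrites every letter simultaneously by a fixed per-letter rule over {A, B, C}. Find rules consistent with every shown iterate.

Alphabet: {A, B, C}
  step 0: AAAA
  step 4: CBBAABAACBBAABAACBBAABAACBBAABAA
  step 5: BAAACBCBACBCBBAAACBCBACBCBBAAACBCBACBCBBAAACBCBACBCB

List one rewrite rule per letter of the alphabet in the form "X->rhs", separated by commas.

A->CB, B->A, C->BA

  step 4 ⇒ step 5: CBBAABAACBBAABAACBBAABAACBBAABAA ⇒ BA·A·A·CB·CB·A·CB·CB·BA·A·A·CB·CB·A·CB·CB·BA·A·A·CB·CB·A·CB·CB·BA·A·A·CB·CB·A·CB·CB
    A ↦ CB
    B ↦ A
    C ↦ BA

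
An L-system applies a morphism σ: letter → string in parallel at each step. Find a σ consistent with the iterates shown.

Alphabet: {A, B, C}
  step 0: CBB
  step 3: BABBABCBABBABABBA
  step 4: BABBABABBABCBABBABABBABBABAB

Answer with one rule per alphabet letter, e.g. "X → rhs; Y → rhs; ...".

  step 3 ⇒ step 4: BABBABCBABBABABBA ⇒ BA·B·BA·BA·B·BA·BC·BA·B·BA·BA·B·BA·B·BA·BA·B
    A ↦ B
    B ↦ BA
    C ↦ BC

A->B, B->BA, C->BC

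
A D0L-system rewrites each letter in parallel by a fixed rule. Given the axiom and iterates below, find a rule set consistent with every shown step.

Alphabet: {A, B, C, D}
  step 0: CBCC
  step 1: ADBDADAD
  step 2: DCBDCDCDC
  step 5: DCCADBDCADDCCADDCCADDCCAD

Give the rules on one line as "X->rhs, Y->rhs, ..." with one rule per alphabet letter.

A->D, B->BD, C->AD, D->C

  step 1 ⇒ step 2: ADBDADAD ⇒ D·C·BD·C·D·C·D·C
    A ↦ D
    B ↦ BD
    D ↦ C
  step 0 ⇒ step 1: CBCC ⇒ AD·BD·AD·AD
    C ↦ AD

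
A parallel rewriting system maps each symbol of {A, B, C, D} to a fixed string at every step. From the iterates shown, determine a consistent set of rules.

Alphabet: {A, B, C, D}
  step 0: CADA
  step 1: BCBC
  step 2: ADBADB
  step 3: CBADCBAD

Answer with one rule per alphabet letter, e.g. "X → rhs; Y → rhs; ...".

  step 2 ⇒ step 3: ADBADB ⇒ C·B·AD·C·B·AD
    A ↦ C
    B ↦ AD
    D ↦ B
  step 0 ⇒ step 1: CADA ⇒ B·C·B·C
    C ↦ B

A->C, B->AD, C->B, D->B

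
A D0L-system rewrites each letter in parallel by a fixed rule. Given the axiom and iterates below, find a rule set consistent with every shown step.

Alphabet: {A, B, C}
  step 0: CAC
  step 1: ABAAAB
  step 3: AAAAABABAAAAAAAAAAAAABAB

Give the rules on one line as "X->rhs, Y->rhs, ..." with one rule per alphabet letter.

  step 0 ⇒ step 1: CAC ⇒ AB·AA·AB
    A ↦ AA
    C ↦ AB
    B ↦ CC  (constrained at step 1)

A->AA, B->CC, C->AB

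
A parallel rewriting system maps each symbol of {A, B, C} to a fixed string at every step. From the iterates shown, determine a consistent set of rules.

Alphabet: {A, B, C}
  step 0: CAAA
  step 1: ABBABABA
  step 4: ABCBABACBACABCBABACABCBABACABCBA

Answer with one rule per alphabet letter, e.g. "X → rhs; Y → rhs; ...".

A->BA, B->C, C->AB

  step 0 ⇒ step 1: CAAA ⇒ AB·BA·BA·BA
    A ↦ BA
    C ↦ AB
    B ↦ C  (constrained at step 1)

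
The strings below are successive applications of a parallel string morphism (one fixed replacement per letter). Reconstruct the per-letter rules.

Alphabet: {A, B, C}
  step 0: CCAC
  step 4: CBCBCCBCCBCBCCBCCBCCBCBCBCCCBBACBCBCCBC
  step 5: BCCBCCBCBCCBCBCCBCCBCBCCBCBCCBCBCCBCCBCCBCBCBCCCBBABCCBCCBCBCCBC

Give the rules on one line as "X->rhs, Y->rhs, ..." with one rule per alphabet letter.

  step 4 ⇒ step 5: CBCBCCBCCBCBCCBCCBCCBCBCBCCCBBACBCBCCBC ⇒ BC·C·BC·C·BC·BC·C·BC·BC·C·BC·C·BC·BC·C·BC·BC·C·BC·BC·C·BC·C·BC·C·BC·BC·BC·C·C·BBA·BC·C·BC·C·BC·BC·C·BC
    A ↦ BBA
    B ↦ C
    C ↦ BC

A->BBA, B->C, C->BC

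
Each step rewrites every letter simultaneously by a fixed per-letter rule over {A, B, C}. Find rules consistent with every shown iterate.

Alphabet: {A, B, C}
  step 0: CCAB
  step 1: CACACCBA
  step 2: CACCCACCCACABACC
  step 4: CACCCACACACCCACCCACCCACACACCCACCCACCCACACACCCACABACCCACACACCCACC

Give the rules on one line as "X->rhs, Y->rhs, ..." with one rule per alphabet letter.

  step 1 ⇒ step 2: CACACCBA ⇒ CA·CC·CA·CC·CA·CA·BA·CC
    A ↦ CC
    B ↦ BA
    C ↦ CA

A->CC, B->BA, C->CA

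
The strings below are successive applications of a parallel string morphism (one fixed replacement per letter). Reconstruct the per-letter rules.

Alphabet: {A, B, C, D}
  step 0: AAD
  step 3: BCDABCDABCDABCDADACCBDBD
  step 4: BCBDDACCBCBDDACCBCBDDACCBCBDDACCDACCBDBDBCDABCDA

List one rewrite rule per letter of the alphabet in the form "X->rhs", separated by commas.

A->CC, B->BC, C->BD, D->DA

  step 3 ⇒ step 4: BCDABCDABCDABCDADACCBDBD ⇒ BC·BD·DA·CC·BC·BD·DA·CC·BC·BD·DA·CC·BC·BD·DA·CC·DA·CC·BD·BD·BC·DA·BC·DA
    A ↦ CC
    B ↦ BC
    C ↦ BD
    D ↦ DA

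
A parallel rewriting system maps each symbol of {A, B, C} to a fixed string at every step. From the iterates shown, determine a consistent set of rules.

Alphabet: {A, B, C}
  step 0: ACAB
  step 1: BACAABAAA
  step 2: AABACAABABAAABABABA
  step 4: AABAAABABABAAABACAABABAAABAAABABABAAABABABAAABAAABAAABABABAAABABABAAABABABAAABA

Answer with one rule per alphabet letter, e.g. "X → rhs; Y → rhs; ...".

A->BA, B->AA, C->CAA

  step 1 ⇒ step 2: BACAABAAA ⇒ AA·BA·CAA·BA·BA·AA·BA·BA·BA
    A ↦ BA
    B ↦ AA
    C ↦ CAA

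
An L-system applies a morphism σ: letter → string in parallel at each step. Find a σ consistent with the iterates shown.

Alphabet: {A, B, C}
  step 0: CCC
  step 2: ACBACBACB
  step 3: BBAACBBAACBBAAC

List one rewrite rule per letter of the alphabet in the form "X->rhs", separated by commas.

A->B, B->AC, C->BA

  step 2 ⇒ step 3: ACBACBACB ⇒ B·BA·AC·B·BA·AC·B·BA·AC
    A ↦ B
    B ↦ AC
    C ↦ BA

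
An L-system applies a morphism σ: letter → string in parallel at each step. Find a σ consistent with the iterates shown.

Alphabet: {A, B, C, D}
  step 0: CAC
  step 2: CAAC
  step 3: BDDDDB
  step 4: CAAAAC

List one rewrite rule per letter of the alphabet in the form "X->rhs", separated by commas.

A->DD, B->C, C->B, D->A

  step 3 ⇒ step 4: BDDDDB ⇒ C·A·A·A·A·C
    B ↦ C
    D ↦ A
  step 2 ⇒ step 3: CAAC ⇒ B·DD·DD·B
    A ↦ DD
  step 2 ⇒ step 3: CAAC ⇒ B·DD·DD·B
    C ↦ B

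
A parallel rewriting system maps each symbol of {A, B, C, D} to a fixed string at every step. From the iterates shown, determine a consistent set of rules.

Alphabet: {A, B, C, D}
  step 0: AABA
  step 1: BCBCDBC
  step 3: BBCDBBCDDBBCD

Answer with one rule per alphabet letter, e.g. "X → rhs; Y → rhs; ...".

A->BC, B->D, C->AB, D->B

  step 0 ⇒ step 1: AABA ⇒ BC·BC·D·BC
    A ↦ BC
    B ↦ D
    C ↦ AB  (constrained at step 1)
    D ↦ B  (constrained at step 1)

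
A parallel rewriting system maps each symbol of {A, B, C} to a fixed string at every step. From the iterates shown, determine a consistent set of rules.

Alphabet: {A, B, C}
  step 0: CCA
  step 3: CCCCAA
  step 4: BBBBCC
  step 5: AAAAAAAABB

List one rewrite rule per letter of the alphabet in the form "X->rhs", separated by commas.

  step 4 ⇒ step 5: BBBBCC ⇒ AA·AA·AA·AA·B·B
    B ↦ AA
    C ↦ B
  step 3 ⇒ step 4: CCCCAA ⇒ B·B·B·B·C·C
    A ↦ C

A->C, B->AA, C->B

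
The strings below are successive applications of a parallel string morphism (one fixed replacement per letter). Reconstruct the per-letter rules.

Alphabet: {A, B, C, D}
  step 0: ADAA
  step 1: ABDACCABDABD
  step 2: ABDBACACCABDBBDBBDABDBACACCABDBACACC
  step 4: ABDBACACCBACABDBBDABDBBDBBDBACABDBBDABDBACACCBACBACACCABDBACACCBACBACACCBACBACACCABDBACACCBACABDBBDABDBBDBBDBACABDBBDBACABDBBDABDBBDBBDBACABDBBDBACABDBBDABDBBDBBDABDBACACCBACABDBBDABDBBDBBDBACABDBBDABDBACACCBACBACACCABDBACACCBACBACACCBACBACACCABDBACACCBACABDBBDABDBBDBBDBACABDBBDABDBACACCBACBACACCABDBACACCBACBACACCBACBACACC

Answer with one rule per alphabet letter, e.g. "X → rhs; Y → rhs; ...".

  step 1 ⇒ step 2: ABDACCABDABD ⇒ ABD·BAC·ACC·ABD·BBD·BBD·ABD·BAC·ACC·ABD·BAC·ACC
    A ↦ ABD
    B ↦ BAC
    C ↦ BBD
    D ↦ ACC

A->ABD, B->BAC, C->BBD, D->ACC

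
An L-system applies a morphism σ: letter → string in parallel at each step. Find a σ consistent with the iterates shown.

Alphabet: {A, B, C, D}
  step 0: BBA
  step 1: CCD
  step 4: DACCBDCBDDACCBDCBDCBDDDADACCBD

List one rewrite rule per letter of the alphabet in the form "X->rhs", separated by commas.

  step 0 ⇒ step 1: BBA ⇒ C·C·D
    A ↦ D
    B ↦ C
    C ↦ DA  (constrained at step 1)
    D ↦ CBD  (constrained at step 1)

A->D, B->C, C->DA, D->CBD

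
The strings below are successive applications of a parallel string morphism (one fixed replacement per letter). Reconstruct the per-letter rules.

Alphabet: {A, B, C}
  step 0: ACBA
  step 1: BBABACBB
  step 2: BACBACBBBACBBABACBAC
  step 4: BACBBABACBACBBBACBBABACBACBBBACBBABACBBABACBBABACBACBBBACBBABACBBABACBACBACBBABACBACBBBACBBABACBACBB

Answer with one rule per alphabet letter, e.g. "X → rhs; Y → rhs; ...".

A->BB, B->BAC, C->A

  step 1 ⇒ step 2: BBABACBB ⇒ BAC·BAC·BB·BAC·BB·A·BAC·BAC
    A ↦ BB
    B ↦ BAC
    C ↦ A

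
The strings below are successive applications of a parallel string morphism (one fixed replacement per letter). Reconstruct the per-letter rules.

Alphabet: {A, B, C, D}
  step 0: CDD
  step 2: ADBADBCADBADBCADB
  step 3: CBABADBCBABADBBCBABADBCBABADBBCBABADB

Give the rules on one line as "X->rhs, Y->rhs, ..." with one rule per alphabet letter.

  step 2 ⇒ step 3: ADBADBCADBADBCADB ⇒ C·BAB·ADB·C·BAB·ADB·B·C·BAB·ADB·C·BAB·ADB·B·C·BAB·ADB
    A ↦ C
    B ↦ ADB
    C ↦ B
    D ↦ BAB

A->C, B->ADB, C->B, D->BAB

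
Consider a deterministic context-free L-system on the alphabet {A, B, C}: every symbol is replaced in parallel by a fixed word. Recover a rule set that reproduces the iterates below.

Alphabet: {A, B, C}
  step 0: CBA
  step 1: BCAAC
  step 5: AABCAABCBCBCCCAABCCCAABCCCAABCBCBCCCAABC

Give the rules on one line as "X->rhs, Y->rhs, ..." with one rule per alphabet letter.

A->C, B->AA, C->BC

  step 0 ⇒ step 1: CBA ⇒ BC·AA·C
    A ↦ C
    B ↦ AA
    C ↦ BC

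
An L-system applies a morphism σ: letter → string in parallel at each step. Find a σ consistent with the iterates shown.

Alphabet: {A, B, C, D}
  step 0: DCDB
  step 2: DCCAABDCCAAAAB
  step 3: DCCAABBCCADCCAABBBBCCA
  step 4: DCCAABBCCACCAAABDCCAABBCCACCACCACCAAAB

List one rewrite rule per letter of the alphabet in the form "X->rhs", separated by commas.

A->B, B->CCA, C->A, D->DCC

  step 3 ⇒ step 4: DCCAABBCCADCCAABBBBCCA ⇒ DCC·A·A·B·B·CCA·CCA·A·A·B·DCC·A·A·B·B·CCA·CCA·CCA·CCA·A·A·B
    A ↦ B
    B ↦ CCA
    C ↦ A
    D ↦ DCC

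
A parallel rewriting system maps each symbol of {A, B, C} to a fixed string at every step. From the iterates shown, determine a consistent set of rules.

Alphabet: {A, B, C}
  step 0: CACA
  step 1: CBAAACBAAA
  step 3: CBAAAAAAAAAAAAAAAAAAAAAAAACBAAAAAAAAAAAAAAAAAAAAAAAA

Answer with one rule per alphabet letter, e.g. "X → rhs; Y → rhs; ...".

A->AA, B->AAA, C->CBA

  step 0 ⇒ step 1: CACA ⇒ CBA·AA·CBA·AA
    A ↦ AA
    C ↦ CBA
    B ↦ AAA  (constrained at step 1)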